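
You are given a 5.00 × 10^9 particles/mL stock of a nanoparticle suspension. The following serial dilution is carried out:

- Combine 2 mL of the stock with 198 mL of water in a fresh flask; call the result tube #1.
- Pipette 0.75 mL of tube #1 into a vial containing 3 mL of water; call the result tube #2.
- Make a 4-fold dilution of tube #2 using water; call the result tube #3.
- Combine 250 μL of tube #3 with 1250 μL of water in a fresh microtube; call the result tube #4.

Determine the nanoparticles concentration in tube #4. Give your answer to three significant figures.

4.17 × 10^5 particles/mL

Step 1: 2 mL + 198 mL = 200 mL total → factor 200/2 = 100
Step 2: 0.75 mL + 3 mL = 3.75 mL total → factor 3.75/0.75 = 5
Step 3: 4-fold → factor 4
Step 4: 250 μL + 1250 μL = 1500 μL total → factor 1500/250 = 6
Overall dilution factor = 100 × 5 × 4 × 6 = 12000
Final = 5.00 × 10^9 particles/mL / 12000 = 4.17 × 10^5 particles/mL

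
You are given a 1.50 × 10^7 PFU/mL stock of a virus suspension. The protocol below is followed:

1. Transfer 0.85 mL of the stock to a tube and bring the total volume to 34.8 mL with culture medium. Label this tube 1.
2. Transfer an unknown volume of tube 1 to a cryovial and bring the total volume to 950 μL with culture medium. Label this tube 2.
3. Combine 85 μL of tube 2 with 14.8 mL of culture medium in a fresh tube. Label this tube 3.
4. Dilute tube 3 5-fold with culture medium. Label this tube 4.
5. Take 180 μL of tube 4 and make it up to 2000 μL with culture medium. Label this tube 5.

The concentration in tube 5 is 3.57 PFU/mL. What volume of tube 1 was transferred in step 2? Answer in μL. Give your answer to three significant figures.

Step 1: 0.85 mL brought to 34.8 mL → factor 34.8/0.85 = 40.941
Step 2: v brought to 950 μL → factor = 950 μL/v
Step 3: 85 μL + 14.8 mL = 14885 μL total → factor 14885/85 = 175.12
Step 4: 5-fold → factor 5
Step 5: 180 μL brought to 2000 μL → factor 2000/180 = 11.111
Product of known-step factors = 3.9831 × 10^5
Overall factor = 1.50 × 10^7 PFU/mL / (3.57 PFU/mL) = 4.2017 × 10^6
Step-2 factor = 4.2017 × 10^6 / 3.9831 × 10^5 = 10.549
v = 950 μL / 10.549 = 90.1 μL

90.1 μL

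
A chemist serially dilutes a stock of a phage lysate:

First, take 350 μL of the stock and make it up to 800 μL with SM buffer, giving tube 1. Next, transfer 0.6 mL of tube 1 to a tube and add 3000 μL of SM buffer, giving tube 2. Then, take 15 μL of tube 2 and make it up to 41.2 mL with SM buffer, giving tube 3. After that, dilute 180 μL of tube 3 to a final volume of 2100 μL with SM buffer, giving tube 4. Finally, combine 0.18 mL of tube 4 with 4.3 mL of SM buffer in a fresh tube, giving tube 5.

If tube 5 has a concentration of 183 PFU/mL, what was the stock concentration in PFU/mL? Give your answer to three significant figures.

2.00 × 10^9 PFU/mL

Step 1: 350 μL brought to 800 μL → factor 800/350 = 2.2857
Step 2: 0.6 mL + 3000 μL = 3.6 mL total → factor 3.6/0.6 = 6
Step 3: 15 μL brought to 41.2 mL → factor 41200/15 = 2746.7
Step 4: 180 μL brought to 2100 μL → factor 2100/180 = 11.667
Step 5: 0.18 mL + 4.3 mL = 4.48 mL total → factor 4.48/0.18 = 24.889
Overall dilution factor = 2.2857 × 6 × 2746.7 × 11.667 × 24.889 = 1.0938 × 10^7
Stock = 183 PFU/mL × 1.0938 × 10^7 = 2.00 × 10^9 PFU/mL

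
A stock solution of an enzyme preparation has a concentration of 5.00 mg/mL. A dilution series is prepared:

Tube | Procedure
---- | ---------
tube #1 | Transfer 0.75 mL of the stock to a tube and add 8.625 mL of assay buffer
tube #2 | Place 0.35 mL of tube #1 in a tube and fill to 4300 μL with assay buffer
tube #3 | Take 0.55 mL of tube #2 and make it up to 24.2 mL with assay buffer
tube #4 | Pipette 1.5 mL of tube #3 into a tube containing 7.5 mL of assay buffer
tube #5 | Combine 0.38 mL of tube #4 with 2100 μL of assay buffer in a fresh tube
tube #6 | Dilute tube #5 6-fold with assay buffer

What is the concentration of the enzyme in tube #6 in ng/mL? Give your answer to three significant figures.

Step 1: 0.75 mL + 8.625 mL = 9.375 mL total → factor 9.375/0.75 = 12.5
Step 2: 0.35 mL brought to 4300 μL → factor 4.3/0.35 = 12.286
Step 3: 0.55 mL brought to 24.2 mL → factor 24.2/0.55 = 44
Step 4: 1.5 mL + 7.5 mL = 9 mL total → factor 9/1.5 = 6
Step 5: 0.38 mL + 2100 μL = 2.48 mL total → factor 2.48/0.38 = 6.5263
Step 6: 6-fold → factor 6
Overall dilution factor = 12.5 × 12.286 × 44 × 6 × 6.5263 × 6 = 1.5876 × 10^6
Final = 5.00 mg/mL / 1.5876 × 10^6 = 3.149 × 10^-6 mg/mL = 3.15 ng/mL

3.15 ng/mL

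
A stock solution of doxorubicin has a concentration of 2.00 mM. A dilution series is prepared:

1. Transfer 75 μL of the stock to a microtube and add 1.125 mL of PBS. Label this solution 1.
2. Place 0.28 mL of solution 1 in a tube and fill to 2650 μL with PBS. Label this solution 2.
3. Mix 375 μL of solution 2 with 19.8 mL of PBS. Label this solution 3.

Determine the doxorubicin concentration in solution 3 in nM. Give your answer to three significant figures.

245 nM

Step 1: 75 μL + 1.125 mL = 1200 μL total → factor 1200/75 = 16
Step 2: 0.28 mL brought to 2650 μL → factor 2.65/0.28 = 9.4643
Step 3: 375 μL + 19.8 mL = 20175 μL total → factor 20175/375 = 53.8
Overall dilution factor = 16 × 9.4643 × 53.8 = 8146.9
Final = 2.00 mM / 8146.9 = 0.0002455 mM = 245 nM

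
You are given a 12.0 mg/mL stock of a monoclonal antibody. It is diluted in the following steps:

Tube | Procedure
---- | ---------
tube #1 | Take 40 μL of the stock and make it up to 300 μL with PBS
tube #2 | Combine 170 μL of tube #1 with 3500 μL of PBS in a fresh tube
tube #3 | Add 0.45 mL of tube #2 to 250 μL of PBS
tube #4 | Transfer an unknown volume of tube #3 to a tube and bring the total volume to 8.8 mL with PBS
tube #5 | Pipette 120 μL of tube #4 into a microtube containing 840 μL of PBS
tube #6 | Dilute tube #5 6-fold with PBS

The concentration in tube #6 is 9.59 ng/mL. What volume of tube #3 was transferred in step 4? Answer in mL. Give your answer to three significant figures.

Step 1: 40 μL brought to 300 μL → factor 300/40 = 7.5
Step 2: 170 μL + 3500 μL = 3670 μL total → factor 3670/170 = 21.588
Step 3: 0.45 mL + 250 μL = 0.7 mL total → factor 0.7/0.45 = 1.5556
Step 4: v brought to 8.8 mL → factor = 8.8 mL/v
Step 5: 120 μL + 840 μL = 960 μL total → factor 960/120 = 8
Step 6: 6-fold → factor 6
Product of known-step factors = 12089
Overall factor = 12.0 mg/mL / (9.59 ng/mL) = 1.2513 × 10^6
Step-4 factor = 1.2513 × 10^6 / 12089 = 103.5
v = 8.8 mL / 103.5 = 0.0850 mL

0.0850 mL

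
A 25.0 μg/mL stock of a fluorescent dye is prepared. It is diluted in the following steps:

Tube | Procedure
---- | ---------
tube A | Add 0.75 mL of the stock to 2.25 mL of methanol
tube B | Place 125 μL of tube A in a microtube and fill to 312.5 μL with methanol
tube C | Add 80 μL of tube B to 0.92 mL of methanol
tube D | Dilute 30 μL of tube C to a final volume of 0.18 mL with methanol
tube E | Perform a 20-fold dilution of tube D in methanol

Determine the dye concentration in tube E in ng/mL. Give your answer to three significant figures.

1.67 ng/mL

Step 1: 0.75 mL + 2.25 mL = 3 mL total → factor 3/0.75 = 4
Step 2: 125 μL brought to 312.5 μL → factor 312.5/125 = 2.5
Step 3: 80 μL + 0.92 mL = 1000 μL total → factor 1000/80 = 12.5
Step 4: 30 μL brought to 0.18 mL → factor 180/30 = 6
Step 5: 20-fold → factor 20
Overall dilution factor = 4 × 2.5 × 12.5 × 6 × 20 = 15000
Final = 25.0 μg/mL / 15000 = 0.001667 μg/mL = 1.67 ng/mL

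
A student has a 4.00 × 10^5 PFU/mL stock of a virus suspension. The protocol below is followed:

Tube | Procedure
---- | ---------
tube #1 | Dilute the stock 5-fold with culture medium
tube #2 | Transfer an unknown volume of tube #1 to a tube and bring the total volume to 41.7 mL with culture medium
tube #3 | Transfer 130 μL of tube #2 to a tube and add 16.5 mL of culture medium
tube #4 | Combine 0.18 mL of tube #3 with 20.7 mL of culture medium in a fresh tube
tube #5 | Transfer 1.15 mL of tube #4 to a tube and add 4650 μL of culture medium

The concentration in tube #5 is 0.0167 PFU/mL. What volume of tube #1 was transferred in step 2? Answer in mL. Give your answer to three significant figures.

Step 1: 5-fold → factor 5
Step 2: v brought to 41.7 mL → factor = 41.7 mL/v
Step 3: 130 μL + 16.5 mL = 16630 μL total → factor 16630/130 = 127.92
Step 4: 0.18 mL + 20.7 mL = 20.88 mL total → factor 20.88/0.18 = 116
Step 5: 1.15 mL + 4650 μL = 5.8 mL total → factor 5.8/1.15 = 5.0435
Product of known-step factors = 3.742 × 10^5
Overall factor = 4.00 × 10^5 PFU/mL / (0.0167 PFU/mL) = 2.3952 × 10^7
Step-2 factor = 2.3952 × 10^7 / 3.742 × 10^5 = 64.008
v = 41.7 mL / 64.008 = 0.651 mL

0.651 mL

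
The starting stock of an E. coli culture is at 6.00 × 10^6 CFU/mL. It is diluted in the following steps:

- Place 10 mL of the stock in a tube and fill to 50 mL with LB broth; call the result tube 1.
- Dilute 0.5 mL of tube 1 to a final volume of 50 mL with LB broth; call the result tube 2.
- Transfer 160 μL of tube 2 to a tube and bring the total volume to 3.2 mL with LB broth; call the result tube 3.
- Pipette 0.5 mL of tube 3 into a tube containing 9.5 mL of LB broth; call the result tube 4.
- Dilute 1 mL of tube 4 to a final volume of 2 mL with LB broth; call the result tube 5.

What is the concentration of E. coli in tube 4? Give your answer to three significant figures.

30.0 CFU/mL

Step 1: 10 mL brought to 50 mL → factor 50/10 = 5
Step 2: 0.5 mL brought to 50 mL → factor 50/0.5 = 100
Step 3: 160 μL brought to 3.2 mL → factor 3200/160 = 20
Step 4: 0.5 mL + 9.5 mL = 10 mL total → factor 10/0.5 = 20
Dilution factor through tube 4 = 5 × 100 × 20 × 20 = 2 × 10^5
[tube 4] = 6.00 × 10^6 CFU/mL / 2 × 10^5 = 30.0 CFU/mL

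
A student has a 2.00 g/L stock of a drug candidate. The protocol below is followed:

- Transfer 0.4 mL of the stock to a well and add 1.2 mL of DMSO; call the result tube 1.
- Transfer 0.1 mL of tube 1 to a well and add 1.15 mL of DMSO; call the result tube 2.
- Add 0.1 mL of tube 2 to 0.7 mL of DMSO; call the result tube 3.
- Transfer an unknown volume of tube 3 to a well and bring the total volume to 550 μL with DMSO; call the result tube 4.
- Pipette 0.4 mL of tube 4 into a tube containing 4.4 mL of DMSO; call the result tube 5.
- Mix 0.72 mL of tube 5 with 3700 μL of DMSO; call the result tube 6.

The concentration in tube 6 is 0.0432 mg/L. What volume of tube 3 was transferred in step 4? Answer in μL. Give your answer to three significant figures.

350 μL

Step 1: 0.4 mL + 1.2 mL = 1.6 mL total → factor 1.6/0.4 = 4
Step 2: 0.1 mL + 1.15 mL = 1.25 mL total → factor 1.25/0.1 = 12.5
Step 3: 0.1 mL + 0.7 mL = 0.8 mL total → factor 0.8/0.1 = 8
Step 4: v brought to 550 μL → factor = 550 μL/v
Step 5: 0.4 mL + 4.4 mL = 4.8 mL total → factor 4.8/0.4 = 12
Step 6: 0.72 mL + 3700 μL = 4.42 mL total → factor 4.42/0.72 = 6.1389
Product of known-step factors = 29467
Overall factor = 2.00 g/L / (0.0432 mg/L) = 46296
Step-4 factor = 46296 / 29467 = 1.5711
v = 550 μL / 1.5711 = 350 μL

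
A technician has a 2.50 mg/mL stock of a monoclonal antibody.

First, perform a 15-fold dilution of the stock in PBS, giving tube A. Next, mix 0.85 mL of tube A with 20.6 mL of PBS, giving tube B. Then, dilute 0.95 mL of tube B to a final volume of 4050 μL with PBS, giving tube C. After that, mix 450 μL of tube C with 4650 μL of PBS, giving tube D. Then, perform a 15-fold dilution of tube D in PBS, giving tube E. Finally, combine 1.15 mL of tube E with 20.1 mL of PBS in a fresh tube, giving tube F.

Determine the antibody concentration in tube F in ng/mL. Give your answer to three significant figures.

Step 1: 15-fold → factor 15
Step 2: 0.85 mL + 20.6 mL = 21.45 mL total → factor 21.45/0.85 = 25.235
Step 3: 0.95 mL brought to 4050 μL → factor 4.05/0.95 = 4.2632
Step 4: 450 μL + 4650 μL = 5100 μL total → factor 5100/450 = 11.333
Step 5: 15-fold → factor 15
Step 6: 1.15 mL + 20.1 mL = 21.25 mL total → factor 21.25/1.15 = 18.478
Overall dilution factor = 15 × 25.235 × 4.2632 × 11.333 × 15 × 18.478 = 5.0692 × 10^6
Final = 2.50 mg/mL / 5.0692 × 10^6 = 4.932 × 10^-7 mg/mL = 0.493 ng/mL

0.493 ng/mL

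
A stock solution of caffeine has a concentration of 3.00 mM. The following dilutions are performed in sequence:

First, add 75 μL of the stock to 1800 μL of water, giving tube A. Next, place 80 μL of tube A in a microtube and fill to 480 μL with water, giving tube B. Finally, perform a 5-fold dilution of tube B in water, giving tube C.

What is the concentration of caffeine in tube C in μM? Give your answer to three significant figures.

Step 1: 75 μL + 1800 μL = 1875 μL total → factor 1875/75 = 25
Step 2: 80 μL brought to 480 μL → factor 480/80 = 6
Step 3: 5-fold → factor 5
Overall dilution factor = 25 × 6 × 5 = 750
Final = 3.00 mM / 750 = 0.004000 mM = 4.00 μM

4.00 μM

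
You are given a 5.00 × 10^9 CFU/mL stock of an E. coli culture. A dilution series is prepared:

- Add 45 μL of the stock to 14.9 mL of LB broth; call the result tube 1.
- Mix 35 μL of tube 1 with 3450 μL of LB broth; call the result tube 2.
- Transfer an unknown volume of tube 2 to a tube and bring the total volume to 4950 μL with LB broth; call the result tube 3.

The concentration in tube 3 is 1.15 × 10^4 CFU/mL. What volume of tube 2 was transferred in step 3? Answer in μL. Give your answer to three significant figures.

Step 1: 45 μL + 14.9 mL = 14945 μL total → factor 14945/45 = 332.11
Step 2: 35 μL + 3450 μL = 3485 μL total → factor 3485/35 = 99.571
Step 3: v brought to 4950 μL → factor = 4950 μL/v
Product of known-step factors = 33069
Overall factor = 5.00 × 10^9 CFU/mL / (1.15 × 10^4 CFU/mL) = 4.3478 × 10^5
Step-3 factor = 4.3478 × 10^5 / 33069 = 13.148
v = 4950 μL / 13.148 = 376 μL

376 μL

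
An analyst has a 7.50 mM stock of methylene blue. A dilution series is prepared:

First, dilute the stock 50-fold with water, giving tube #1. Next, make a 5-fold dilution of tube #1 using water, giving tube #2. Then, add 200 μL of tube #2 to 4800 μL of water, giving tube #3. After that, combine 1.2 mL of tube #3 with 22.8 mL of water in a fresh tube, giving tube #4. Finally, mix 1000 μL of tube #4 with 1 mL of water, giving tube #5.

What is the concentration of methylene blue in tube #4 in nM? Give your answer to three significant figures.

60.0 nM

Step 1: 50-fold → factor 50
Step 2: 5-fold → factor 5
Step 3: 200 μL + 4800 μL = 5000 μL total → factor 5000/200 = 25
Step 4: 1.2 mL + 22.8 mL = 24 mL total → factor 24/1.2 = 20
Dilution factor through tube #4 = 50 × 5 × 25 × 20 = 1.25 × 10^5
[tube #4] = 7.50 mM / 1.25 × 10^5 = 6.000 × 10^-5 mM = 60.0 nM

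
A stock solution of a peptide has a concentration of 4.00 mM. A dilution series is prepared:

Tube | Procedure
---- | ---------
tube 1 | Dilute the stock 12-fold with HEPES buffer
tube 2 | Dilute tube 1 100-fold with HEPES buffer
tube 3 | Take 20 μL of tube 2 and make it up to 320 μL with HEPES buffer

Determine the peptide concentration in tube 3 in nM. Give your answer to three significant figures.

208 nM

Step 1: 12-fold → factor 12
Step 2: 100-fold → factor 100
Step 3: 20 μL brought to 320 μL → factor 320/20 = 16
Overall dilution factor = 12 × 100 × 16 = 19200
Final = 4.00 mM / 19200 = 0.0002083 mM = 208 nM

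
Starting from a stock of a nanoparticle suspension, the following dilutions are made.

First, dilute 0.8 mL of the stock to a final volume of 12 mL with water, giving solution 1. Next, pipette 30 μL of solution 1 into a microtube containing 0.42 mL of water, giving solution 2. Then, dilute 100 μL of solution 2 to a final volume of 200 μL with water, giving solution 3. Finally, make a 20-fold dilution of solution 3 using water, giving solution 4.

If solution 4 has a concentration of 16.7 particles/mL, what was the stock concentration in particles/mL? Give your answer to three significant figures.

Step 1: 0.8 mL brought to 12 mL → factor 12/0.8 = 15
Step 2: 30 μL + 0.42 mL = 450 μL total → factor 450/30 = 15
Step 3: 100 μL brought to 200 μL → factor 200/100 = 2
Step 4: 20-fold → factor 20
Overall dilution factor = 15 × 15 × 2 × 20 = 9000
Stock = 16.7 particles/mL × 9000 = 1.50 × 10^5 particles/mL

1.50 × 10^5 particles/mL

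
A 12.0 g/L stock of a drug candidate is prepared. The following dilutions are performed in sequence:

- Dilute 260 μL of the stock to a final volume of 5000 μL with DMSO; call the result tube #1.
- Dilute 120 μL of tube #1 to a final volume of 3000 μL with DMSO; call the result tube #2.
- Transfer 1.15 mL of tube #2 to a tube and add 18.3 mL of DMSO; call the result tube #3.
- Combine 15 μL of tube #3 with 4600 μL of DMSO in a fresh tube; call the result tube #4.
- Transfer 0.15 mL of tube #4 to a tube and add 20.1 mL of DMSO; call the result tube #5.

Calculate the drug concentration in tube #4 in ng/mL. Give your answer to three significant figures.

4.80 ng/mL

Step 1: 260 μL brought to 5000 μL → factor 5000/260 = 19.231
Step 2: 120 μL brought to 3000 μL → factor 3000/120 = 25
Step 3: 1.15 mL + 18.3 mL = 19.45 mL total → factor 19.45/1.15 = 16.913
Step 4: 15 μL + 4600 μL = 4615 μL total → factor 4615/15 = 307.67
Dilution factor through tube #4 = 19.231 × 25 × 16.913 × 307.67 = 2.5017 × 10^6
[tube #4] = 12.0 g/L / 2.5017 × 10^6 = 4.797 × 10^-6 g/L = 4.80 ng/mL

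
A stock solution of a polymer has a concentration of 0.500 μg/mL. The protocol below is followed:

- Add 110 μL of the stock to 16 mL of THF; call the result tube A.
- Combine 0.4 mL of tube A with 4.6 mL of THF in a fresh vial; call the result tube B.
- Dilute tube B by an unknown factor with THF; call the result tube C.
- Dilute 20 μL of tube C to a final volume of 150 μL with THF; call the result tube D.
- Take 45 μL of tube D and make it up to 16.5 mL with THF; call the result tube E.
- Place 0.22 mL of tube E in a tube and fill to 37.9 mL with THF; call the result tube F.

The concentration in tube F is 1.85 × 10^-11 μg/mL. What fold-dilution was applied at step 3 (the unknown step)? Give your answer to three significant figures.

Step 1: 110 μL + 16 mL = 16110 μL total → factor 16110/110 = 146.45
Step 2: 0.4 mL + 4.6 mL = 5 mL total → factor 5/0.4 = 12.5
Step 3: unknown factor x
Step 4: 20 μL brought to 150 μL → factor 150/20 = 7.5
Step 5: 45 μL brought to 16.5 mL → factor 16500/45 = 366.67
Step 6: 0.22 mL brought to 37.9 mL → factor 37.9/0.22 = 172.27
Product of known-step factors = 8.6729 × 10^8
Overall factor = 0.500 μg/mL / (1.85 × 10^-11 μg/mL) = 2.7027 × 10^10
x = 2.7027 × 10^10 / 8.6729 × 10^8 = 31.2

31.2-fold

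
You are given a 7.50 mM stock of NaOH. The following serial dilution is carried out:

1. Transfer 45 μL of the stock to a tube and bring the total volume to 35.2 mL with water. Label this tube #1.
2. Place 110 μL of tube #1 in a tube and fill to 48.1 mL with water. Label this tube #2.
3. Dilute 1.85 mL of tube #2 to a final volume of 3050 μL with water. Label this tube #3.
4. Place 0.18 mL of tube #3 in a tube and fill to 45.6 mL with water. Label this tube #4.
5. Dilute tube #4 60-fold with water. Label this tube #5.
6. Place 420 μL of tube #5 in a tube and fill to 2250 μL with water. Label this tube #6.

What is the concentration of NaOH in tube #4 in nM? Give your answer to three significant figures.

Step 1: 45 μL brought to 35.2 mL → factor 35200/45 = 782.22
Step 2: 110 μL brought to 48.1 mL → factor 48100/110 = 437.27
Step 3: 1.85 mL brought to 3050 μL → factor 3.05/1.85 = 1.6486
Step 4: 0.18 mL brought to 45.6 mL → factor 45.6/0.18 = 253.33
Dilution factor through tube #4 = 782.22 × 437.27 × 1.6486 × 253.33 = 1.4286 × 10^8
[tube #4] = 7.50 mM / 1.4286 × 10^8 = 5.250 × 10^-8 mM = 0.0525 nM

0.0525 nM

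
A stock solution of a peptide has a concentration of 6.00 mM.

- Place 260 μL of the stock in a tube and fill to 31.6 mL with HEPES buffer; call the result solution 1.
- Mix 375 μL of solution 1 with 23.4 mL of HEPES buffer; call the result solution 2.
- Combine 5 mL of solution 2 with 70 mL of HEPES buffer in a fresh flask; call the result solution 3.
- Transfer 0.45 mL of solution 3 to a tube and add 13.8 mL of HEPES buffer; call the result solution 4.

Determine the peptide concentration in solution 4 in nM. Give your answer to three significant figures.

1.64 nM

Step 1: 260 μL brought to 31.6 mL → factor 31600/260 = 121.54
Step 2: 375 μL + 23.4 mL = 23775 μL total → factor 23775/375 = 63.4
Step 3: 5 mL + 70 mL = 75 mL total → factor 75/5 = 15
Step 4: 0.45 mL + 13.8 mL = 14.25 mL total → factor 14.25/0.45 = 31.667
Overall dilution factor = 121.54 × 63.4 × 15 × 31.667 = 3.6601 × 10^6
Final = 6.00 mM / 3.6601 × 10^6 = 1.639 × 10^-6 mM = 1.64 nM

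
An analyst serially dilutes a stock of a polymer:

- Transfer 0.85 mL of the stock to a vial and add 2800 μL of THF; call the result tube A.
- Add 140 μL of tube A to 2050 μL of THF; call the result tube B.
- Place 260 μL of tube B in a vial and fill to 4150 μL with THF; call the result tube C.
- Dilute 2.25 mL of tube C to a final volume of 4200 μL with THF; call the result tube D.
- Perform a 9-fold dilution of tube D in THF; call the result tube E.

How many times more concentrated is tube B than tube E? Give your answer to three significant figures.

268

Step 1: 0.85 mL + 2800 μL = 3.65 mL total → factor 3.65/0.85 = 4.2941
Step 2: 140 μL + 2050 μL = 2190 μL total → factor 2190/140 = 15.643
Step 3: 260 μL brought to 4150 μL → factor 4150/260 = 15.962
Step 4: 2.25 mL brought to 4200 μL → factor 4.2/2.25 = 1.8667
Step 5: 9-fold → factor 9
Dilution factor to tube B = 67.172; to tube E = 18013
[tube B]/[tube E] = (factor to tube E)/(factor to tube B) = 18013/67.172 = 268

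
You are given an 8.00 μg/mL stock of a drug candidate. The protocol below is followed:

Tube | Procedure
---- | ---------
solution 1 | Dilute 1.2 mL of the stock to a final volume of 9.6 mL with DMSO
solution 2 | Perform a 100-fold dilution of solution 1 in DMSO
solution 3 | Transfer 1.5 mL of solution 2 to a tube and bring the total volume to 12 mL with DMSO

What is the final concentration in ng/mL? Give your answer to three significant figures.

1.25 ng/mL

Step 1: 1.2 mL brought to 9.6 mL → factor 9.6/1.2 = 8
Step 2: 100-fold → factor 100
Step 3: 1.5 mL brought to 12 mL → factor 12/1.5 = 8
Overall dilution factor = 8 × 100 × 8 = 6400
Final = 8.00 μg/mL / 6400 = 0.001250 μg/mL = 1.25 ng/mL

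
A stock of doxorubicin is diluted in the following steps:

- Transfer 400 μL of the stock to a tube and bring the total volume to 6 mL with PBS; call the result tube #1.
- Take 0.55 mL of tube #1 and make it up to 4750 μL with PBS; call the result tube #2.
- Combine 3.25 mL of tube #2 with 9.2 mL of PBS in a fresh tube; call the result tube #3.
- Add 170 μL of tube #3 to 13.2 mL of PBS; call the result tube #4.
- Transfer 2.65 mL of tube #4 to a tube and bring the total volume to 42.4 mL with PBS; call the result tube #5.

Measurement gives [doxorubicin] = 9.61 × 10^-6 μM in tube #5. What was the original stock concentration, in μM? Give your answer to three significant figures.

Step 1: 400 μL brought to 6 mL → factor 6000/400 = 15
Step 2: 0.55 mL brought to 4750 μL → factor 4.75/0.55 = 8.6364
Step 3: 3.25 mL + 9.2 mL = 12.45 mL total → factor 12.45/3.25 = 3.8308
Step 4: 170 μL + 13.2 mL = 13370 μL total → factor 13370/170 = 78.647
Step 5: 2.65 mL brought to 42.4 mL → factor 42.4/2.65 = 16
Overall dilution factor = 15 × 8.6364 × 3.8308 × 78.647 × 16 = 6.2447 × 10^5
Stock = 9.61 × 10^-6 μM × 6.2447 × 10^5 = 6.00 μM

6.00 μM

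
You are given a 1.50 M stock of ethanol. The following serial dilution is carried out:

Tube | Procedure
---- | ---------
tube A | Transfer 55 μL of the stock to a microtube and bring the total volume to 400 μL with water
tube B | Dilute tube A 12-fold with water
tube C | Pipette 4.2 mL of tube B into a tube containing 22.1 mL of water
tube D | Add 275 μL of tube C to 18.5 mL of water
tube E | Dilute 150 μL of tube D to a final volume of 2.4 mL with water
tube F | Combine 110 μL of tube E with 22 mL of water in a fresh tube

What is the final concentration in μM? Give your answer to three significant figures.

0.0125 μM

Step 1: 55 μL brought to 400 μL → factor 400/55 = 7.2727
Step 2: 12-fold → factor 12
Step 3: 4.2 mL + 22.1 mL = 26.3 mL total → factor 26.3/4.2 = 6.2619
Step 4: 275 μL + 18.5 mL = 18775 μL total → factor 18775/275 = 68.273
Step 5: 150 μL brought to 2.4 mL → factor 2400/150 = 16
Step 6: 110 μL + 22 mL = 22110 μL total → factor 22110/110 = 201
Overall dilution factor = 7.2727 × 12 × 6.2619 × 68.273 × 16 × 201 = 1.1999 × 10^8
Final = 1.50 M / 1.1999 × 10^8 = 1.250 × 10^-8 M = 0.0125 μM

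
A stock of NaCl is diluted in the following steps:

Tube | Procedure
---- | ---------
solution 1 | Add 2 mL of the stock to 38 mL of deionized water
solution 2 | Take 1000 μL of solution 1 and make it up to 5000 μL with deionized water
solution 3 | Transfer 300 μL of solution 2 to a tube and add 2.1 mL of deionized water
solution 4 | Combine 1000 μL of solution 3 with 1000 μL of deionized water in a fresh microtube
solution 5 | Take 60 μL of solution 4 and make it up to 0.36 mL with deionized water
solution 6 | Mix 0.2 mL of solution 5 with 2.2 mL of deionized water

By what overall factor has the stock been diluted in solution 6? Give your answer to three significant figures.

Step 1: 2 mL + 38 mL = 40 mL total → factor 40/2 = 20
Step 2: 1000 μL brought to 5000 μL → factor 5000/1000 = 5
Step 3: 300 μL + 2.1 mL = 2400 μL total → factor 2400/300 = 8
Step 4: 1000 μL + 1000 μL = 2000 μL total → factor 2000/1000 = 2
Step 5: 60 μL brought to 0.36 mL → factor 360/60 = 6
Step 6: 0.2 mL + 2.2 mL = 2.4 mL total → factor 2.4/0.2 = 12
Overall dilution factor = 20 × 5 × 8 × 2 × 6 × 12 = 1.152 × 10^5

1.15 × 10^5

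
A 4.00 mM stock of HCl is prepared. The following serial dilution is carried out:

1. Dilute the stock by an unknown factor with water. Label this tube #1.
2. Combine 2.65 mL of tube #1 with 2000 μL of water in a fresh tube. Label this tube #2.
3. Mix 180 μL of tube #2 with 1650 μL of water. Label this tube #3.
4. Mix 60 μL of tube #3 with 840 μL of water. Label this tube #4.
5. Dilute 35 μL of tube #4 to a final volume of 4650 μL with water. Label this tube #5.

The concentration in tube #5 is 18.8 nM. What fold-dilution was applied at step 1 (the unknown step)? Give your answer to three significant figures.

5.98-fold

Step 1: unknown factor x
Step 2: 2.65 mL + 2000 μL = 4.65 mL total → factor 4.65/2.65 = 1.7547
Step 3: 180 μL + 1650 μL = 1830 μL total → factor 1830/180 = 10.167
Step 4: 60 μL + 840 μL = 900 μL total → factor 900/60 = 15
Step 5: 35 μL brought to 4650 μL → factor 4650/35 = 132.86
Product of known-step factors = 35552
Overall factor = 4.00 mM / (18.8 nM) = 2.1277 × 10^5
x = 2.1277 × 10^5 / 35552 = 5.98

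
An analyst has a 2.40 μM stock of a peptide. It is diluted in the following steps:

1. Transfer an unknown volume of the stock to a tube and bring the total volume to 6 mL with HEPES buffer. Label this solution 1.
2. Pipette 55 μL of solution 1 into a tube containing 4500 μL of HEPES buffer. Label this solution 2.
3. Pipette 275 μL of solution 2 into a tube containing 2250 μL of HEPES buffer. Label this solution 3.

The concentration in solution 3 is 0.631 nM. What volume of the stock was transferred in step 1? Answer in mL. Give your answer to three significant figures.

1.20 mL

Step 1: v brought to 6 mL → factor = 6 mL/v
Step 2: 55 μL + 4500 μL = 4555 μL total → factor 4555/55 = 82.818
Step 3: 275 μL + 2250 μL = 2525 μL total → factor 2525/275 = 9.1818
Product of known-step factors = 760.42
Overall factor = 2.40 μM / (0.631 nM) = 3803.5
Step-1 factor = 3803.5 / 760.42 = 5.0018
v = 6 mL / 5.0018 = 1.20 mL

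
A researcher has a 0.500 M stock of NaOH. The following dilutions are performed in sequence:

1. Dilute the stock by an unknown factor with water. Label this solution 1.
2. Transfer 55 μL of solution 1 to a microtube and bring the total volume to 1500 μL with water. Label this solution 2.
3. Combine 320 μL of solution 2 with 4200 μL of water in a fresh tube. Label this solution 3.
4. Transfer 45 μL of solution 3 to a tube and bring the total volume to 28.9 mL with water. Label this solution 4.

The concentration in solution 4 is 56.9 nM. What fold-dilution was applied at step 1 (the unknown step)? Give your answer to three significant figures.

35.5-fold

Step 1: unknown factor x
Step 2: 55 μL brought to 1500 μL → factor 1500/55 = 27.273
Step 3: 320 μL + 4200 μL = 4520 μL total → factor 4520/320 = 14.125
Step 4: 45 μL brought to 28.9 mL → factor 28900/45 = 642.22
Product of known-step factors = 2.474 × 10^5
Overall factor = 0.500 M / (56.9 nM) = 8.7873 × 10^6
x = 8.7873 × 10^6 / 2.474 × 10^5 = 35.5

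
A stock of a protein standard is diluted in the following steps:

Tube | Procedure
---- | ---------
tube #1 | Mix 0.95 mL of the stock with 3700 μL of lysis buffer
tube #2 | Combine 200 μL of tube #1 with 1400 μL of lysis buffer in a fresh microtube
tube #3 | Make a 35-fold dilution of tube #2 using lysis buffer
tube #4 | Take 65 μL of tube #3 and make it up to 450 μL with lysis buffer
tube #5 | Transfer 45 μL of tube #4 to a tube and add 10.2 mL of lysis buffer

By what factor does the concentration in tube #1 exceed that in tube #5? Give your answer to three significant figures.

Step 1: 0.95 mL + 3700 μL = 4.65 mL total → factor 4.65/0.95 = 4.8947
Step 2: 200 μL + 1400 μL = 1600 μL total → factor 1600/200 = 8
Step 3: 35-fold → factor 35
Step 4: 65 μL brought to 450 μL → factor 450/65 = 6.9231
Step 5: 45 μL + 10.2 mL = 10245 μL total → factor 10245/45 = 227.67
Dilution factor to tube #1 = 4.8947; to tube #5 = 2.1602 × 10^6
[tube #1]/[tube #5] = (factor to tube #5)/(factor to tube #1) = 2.1602 × 10^6/4.8947 = 4.41 × 10^5

4.41 × 10^5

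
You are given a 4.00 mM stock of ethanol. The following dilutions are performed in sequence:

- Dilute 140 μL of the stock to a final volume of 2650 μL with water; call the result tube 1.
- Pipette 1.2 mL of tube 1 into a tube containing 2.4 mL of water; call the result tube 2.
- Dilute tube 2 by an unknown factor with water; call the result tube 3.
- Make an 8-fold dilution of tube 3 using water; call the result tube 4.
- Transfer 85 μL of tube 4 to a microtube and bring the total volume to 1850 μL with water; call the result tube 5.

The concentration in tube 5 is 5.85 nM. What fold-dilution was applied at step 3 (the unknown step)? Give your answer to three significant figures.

69.2-fold

Step 1: 140 μL brought to 2650 μL → factor 2650/140 = 18.929
Step 2: 1.2 mL + 2.4 mL = 3.6 mL total → factor 3.6/1.2 = 3
Step 3: unknown factor x
Step 4: 8-fold → factor 8
Step 5: 85 μL brought to 1850 μL → factor 1850/85 = 21.765
Product of known-step factors = 9887.4
Overall factor = 4.00 mM / (5.85 nM) = 6.8376 × 10^5
x = 6.8376 × 10^5 / 9887.4 = 69.2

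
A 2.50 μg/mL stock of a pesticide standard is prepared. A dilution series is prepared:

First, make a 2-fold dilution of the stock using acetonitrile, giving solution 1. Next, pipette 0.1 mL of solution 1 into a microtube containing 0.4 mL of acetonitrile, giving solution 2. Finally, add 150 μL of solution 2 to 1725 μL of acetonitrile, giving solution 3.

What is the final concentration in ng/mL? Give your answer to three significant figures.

Step 1: 2-fold → factor 2
Step 2: 0.1 mL + 0.4 mL = 0.5 mL total → factor 0.5/0.1 = 5
Step 3: 150 μL + 1725 μL = 1875 μL total → factor 1875/150 = 12.5
Overall dilution factor = 2 × 5 × 12.5 = 125
Final = 2.50 μg/mL / 125 = 0.02000 μg/mL = 20.0 ng/mL

20.0 ng/mL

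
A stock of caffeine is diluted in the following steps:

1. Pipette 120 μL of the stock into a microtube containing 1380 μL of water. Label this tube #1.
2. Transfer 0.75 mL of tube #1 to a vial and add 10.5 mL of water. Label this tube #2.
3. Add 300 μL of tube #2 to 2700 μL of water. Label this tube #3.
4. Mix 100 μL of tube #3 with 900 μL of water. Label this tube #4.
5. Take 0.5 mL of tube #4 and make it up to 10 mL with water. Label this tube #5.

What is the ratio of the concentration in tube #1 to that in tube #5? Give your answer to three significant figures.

Step 1: 120 μL + 1380 μL = 1500 μL total → factor 1500/120 = 12.5
Step 2: 0.75 mL + 10.5 mL = 11.25 mL total → factor 11.25/0.75 = 15
Step 3: 300 μL + 2700 μL = 3000 μL total → factor 3000/300 = 10
Step 4: 100 μL + 900 μL = 1000 μL total → factor 1000/100 = 10
Step 5: 0.5 mL brought to 10 mL → factor 10/0.5 = 20
Dilution factor to tube #1 = 12.5; to tube #5 = 3.75 × 10^5
[tube #1]/[tube #5] = (factor to tube #5)/(factor to tube #1) = 3.75 × 10^5/12.5 = 3.00 × 10^4

3.00 × 10^4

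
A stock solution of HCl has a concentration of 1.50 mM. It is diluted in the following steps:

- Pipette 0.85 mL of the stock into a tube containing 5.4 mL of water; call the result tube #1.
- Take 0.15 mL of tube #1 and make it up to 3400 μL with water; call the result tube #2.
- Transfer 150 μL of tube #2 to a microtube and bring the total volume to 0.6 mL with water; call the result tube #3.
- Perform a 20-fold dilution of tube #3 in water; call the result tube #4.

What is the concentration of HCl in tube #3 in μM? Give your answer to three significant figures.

Step 1: 0.85 mL + 5.4 mL = 6.25 mL total → factor 6.25/0.85 = 7.3529
Step 2: 0.15 mL brought to 3400 μL → factor 3.4/0.15 = 22.667
Step 3: 150 μL brought to 0.6 mL → factor 600/150 = 4
Dilution factor through tube #3 = 7.3529 × 22.667 × 4 = 666.67
[tube #3] = 1.50 mM / 666.67 = 0.002250 mM = 2.25 μM

2.25 μM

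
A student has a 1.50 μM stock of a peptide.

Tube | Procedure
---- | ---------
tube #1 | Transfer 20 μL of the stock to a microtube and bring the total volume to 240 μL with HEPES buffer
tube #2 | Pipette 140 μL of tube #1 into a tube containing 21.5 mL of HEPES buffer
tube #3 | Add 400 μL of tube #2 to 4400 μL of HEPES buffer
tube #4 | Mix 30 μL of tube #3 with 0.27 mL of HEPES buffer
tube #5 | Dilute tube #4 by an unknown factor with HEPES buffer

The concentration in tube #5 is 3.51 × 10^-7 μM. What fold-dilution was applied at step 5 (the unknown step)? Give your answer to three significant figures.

Step 1: 20 μL brought to 240 μL → factor 240/20 = 12
Step 2: 140 μL + 21.5 mL = 21640 μL total → factor 21640/140 = 154.57
Step 3: 400 μL + 4400 μL = 4800 μL total → factor 4800/400 = 12
Step 4: 30 μL + 0.27 mL = 300 μL total → factor 300/30 = 10
Step 5: unknown factor x
Product of known-step factors = 2.2258 × 10^5
Overall factor = 1.50 μM / (3.51 × 10^-7 μM) = 4.2735 × 10^6
x = 4.2735 × 10^6 / 2.2258 × 10^5 = 19.2

19.2-fold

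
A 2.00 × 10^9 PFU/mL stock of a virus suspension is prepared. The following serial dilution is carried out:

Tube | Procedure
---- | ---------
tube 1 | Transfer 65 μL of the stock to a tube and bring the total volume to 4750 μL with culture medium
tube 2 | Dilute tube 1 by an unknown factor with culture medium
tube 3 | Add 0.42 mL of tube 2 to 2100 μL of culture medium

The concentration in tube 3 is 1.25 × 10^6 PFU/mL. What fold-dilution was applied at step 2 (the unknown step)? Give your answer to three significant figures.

Step 1: 65 μL brought to 4750 μL → factor 4750/65 = 73.077
Step 2: unknown factor x
Step 3: 0.42 mL + 2100 μL = 2.52 mL total → factor 2.52/0.42 = 6
Product of known-step factors = 438.46
Overall factor = 2.00 × 10^9 PFU/mL / (1.25 × 10^6 PFU/mL) = 1600
x = 1600 / 438.46 = 3.65

3.65-fold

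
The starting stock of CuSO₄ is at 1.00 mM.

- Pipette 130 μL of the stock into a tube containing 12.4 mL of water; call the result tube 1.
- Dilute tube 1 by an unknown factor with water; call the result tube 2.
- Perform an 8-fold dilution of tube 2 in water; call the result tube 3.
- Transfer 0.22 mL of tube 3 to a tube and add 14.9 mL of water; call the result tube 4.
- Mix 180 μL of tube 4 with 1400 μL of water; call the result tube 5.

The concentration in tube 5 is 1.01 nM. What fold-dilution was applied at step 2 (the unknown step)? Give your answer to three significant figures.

Step 1: 130 μL + 12.4 mL = 12530 μL total → factor 12530/130 = 96.385
Step 2: unknown factor x
Step 3: 8-fold → factor 8
Step 4: 0.22 mL + 14.9 mL = 15.12 mL total → factor 15.12/0.22 = 68.727
Step 5: 180 μL + 1400 μL = 1580 μL total → factor 1580/180 = 8.7778
Product of known-step factors = 4.6517 × 10^5
Overall factor = 1.00 mM / (1.01 nM) = 9.901 × 10^5
x = 9.901 × 10^5 / 4.6517 × 10^5 = 2.13

2.13-fold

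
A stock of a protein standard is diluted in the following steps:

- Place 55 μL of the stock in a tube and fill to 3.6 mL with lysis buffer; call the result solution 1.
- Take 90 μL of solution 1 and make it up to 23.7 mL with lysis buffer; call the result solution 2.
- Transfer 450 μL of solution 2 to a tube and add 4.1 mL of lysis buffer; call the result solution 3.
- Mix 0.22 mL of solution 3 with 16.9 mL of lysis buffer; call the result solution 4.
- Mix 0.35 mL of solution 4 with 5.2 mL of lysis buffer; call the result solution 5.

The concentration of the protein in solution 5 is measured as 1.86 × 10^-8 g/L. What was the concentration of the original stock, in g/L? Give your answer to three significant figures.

Step 1: 55 μL brought to 3.6 mL → factor 3600/55 = 65.455
Step 2: 90 μL brought to 23.7 mL → factor 23700/90 = 263.33
Step 3: 450 μL + 4.1 mL = 4550 μL total → factor 4550/450 = 10.111
Step 4: 0.22 mL + 16.9 mL = 17.12 mL total → factor 17.12/0.22 = 77.818
Step 5: 0.35 mL + 5.2 mL = 5.55 mL total → factor 5.55/0.35 = 15.857
Overall dilution factor = 65.455 × 263.33 × 10.111 × 77.818 × 15.857 = 2.1506 × 10^8
Stock = 1.86 × 10^-8 g/L × 2.1506 × 10^8 = 4.00 g/L

4.00 g/L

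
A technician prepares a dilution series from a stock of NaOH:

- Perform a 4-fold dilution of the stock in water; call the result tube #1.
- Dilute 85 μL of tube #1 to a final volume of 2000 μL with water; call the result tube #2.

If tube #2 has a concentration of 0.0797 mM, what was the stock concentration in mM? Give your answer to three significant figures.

Step 1: 4-fold → factor 4
Step 2: 85 μL brought to 2000 μL → factor 2000/85 = 23.529
Overall dilution factor = 4 × 23.529 = 94.118
Stock = 0.0797 mM × 94.118 = 7.50 mM

7.50 mM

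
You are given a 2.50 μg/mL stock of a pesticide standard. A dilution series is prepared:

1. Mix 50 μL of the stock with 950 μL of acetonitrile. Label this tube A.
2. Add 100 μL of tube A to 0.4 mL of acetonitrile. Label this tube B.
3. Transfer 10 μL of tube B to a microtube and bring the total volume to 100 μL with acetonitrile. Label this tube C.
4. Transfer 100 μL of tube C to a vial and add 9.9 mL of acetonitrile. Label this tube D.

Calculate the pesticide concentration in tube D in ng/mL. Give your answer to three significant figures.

Step 1: 50 μL + 950 μL = 1000 μL total → factor 1000/50 = 20
Step 2: 100 μL + 0.4 mL = 500 μL total → factor 500/100 = 5
Step 3: 10 μL brought to 100 μL → factor 100/10 = 10
Step 4: 100 μL + 9.9 mL = 10000 μL total → factor 10000/100 = 100
Dilution factor through tube D = 20 × 5 × 10 × 100 = 1 × 10^5
[tube D] = 2.50 μg/mL / 1 × 10^5 = 2.500 × 10^-5 μg/mL = 0.0250 ng/mL

0.0250 ng/mL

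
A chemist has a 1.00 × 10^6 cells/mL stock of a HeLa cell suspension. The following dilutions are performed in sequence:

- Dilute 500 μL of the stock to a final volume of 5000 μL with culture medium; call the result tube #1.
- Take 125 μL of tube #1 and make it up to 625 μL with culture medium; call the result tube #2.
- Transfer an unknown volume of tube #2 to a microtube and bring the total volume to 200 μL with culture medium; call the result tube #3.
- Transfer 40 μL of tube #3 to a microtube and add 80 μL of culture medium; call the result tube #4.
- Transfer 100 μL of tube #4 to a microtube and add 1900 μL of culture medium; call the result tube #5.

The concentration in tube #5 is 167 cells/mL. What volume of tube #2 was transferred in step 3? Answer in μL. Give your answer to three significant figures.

100 μL

Step 1: 500 μL brought to 5000 μL → factor 5000/500 = 10
Step 2: 125 μL brought to 625 μL → factor 625/125 = 5
Step 3: v brought to 200 μL → factor = 200 μL/v
Step 4: 40 μL + 80 μL = 120 μL total → factor 120/40 = 3
Step 5: 100 μL + 1900 μL = 2000 μL total → factor 2000/100 = 20
Product of known-step factors = 3000
Overall factor = 1.00 × 10^6 cells/mL / (167 cells/mL) = 5988
Step-3 factor = 5988 / 3000 = 1.996
v = 200 μL / 1.996 = 100 μL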